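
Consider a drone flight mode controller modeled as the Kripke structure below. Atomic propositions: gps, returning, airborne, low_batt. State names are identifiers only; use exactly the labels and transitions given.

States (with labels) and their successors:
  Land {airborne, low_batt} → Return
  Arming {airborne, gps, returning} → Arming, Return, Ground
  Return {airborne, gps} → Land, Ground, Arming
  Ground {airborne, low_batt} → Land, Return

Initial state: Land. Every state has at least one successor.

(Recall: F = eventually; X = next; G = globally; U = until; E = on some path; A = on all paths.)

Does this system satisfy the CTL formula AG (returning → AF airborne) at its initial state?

States satisfying returning → AF airborne: {Land, Arming, Return, Ground}.
States satisfying AG (returning → AF airborne): {Land, Arming, Return, Ground}.
Every state reachable from Land satisfies returning → AF airborne.
Land ∈ Sat(AG (returning → AF airborne)).

Holds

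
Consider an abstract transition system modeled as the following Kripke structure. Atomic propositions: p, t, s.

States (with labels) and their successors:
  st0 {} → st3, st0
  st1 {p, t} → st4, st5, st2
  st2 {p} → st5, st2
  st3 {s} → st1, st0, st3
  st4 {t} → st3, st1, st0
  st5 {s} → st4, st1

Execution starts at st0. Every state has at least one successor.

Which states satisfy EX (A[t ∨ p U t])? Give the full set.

{st1, st3, st4, st5}

States satisfying A[t ∨ p U t]: {st1, st4}.
States satisfying EX (A[t ∨ p U t]): {st1, st3, st4, st5}.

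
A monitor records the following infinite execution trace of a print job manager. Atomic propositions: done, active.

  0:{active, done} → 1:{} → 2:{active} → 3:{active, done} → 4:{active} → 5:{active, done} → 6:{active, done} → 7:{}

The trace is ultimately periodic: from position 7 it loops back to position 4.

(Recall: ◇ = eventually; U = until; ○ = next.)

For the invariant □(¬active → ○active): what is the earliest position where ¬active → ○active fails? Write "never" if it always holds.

never

¬active → ○active holds at every position 0..7, and those are all the positions the trace ever visits, so the invariant □(¬active → ○active) is never violated.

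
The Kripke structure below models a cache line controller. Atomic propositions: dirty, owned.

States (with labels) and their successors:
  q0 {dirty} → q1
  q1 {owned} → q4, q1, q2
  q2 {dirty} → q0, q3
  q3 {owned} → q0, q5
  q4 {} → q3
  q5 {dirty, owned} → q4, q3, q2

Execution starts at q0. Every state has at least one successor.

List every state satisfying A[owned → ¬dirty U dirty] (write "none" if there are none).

{q0, q2, q3, q4, q5}

States satisfying owned → ¬dirty: {q0, q1, q2, q3, q4}.
States satisfying dirty: {q0, q2, q5}.
States satisfying A[owned → ¬dirty U dirty]: {q0, q2, q3, q4, q5}.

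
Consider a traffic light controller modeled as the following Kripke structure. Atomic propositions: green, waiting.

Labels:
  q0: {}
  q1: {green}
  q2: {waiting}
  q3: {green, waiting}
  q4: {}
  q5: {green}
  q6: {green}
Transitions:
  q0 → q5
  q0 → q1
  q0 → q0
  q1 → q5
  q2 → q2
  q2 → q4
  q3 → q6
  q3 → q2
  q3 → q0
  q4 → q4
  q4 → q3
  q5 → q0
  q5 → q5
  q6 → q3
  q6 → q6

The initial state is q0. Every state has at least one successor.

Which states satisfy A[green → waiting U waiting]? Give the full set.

{q2, q3}

States satisfying green → waiting: {q0, q2, q3, q4}.
States satisfying waiting: {q2, q3}.
States satisfying A[green → waiting U waiting]: {q2, q3}.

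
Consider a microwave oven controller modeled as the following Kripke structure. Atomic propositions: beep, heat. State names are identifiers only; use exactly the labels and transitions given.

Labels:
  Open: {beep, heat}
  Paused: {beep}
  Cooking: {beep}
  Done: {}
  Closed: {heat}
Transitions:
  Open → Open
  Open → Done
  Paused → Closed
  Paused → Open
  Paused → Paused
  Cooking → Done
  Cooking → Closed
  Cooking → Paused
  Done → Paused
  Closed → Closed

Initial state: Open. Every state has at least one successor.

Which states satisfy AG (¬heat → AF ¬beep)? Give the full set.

{Closed}

States satisfying ¬heat → AF ¬beep: {Open, Done, Closed}.
States satisfying AG (¬heat → AF ¬beep): {Closed}.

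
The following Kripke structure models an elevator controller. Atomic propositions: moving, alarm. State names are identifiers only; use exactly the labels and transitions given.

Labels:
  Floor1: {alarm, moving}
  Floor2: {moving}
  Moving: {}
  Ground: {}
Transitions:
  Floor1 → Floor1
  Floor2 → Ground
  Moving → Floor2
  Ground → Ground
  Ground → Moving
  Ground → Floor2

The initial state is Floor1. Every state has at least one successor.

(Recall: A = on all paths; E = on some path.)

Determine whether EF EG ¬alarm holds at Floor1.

States satisfying EG ¬alarm: {Floor2, Moving, Ground}.
States satisfying EF EG ¬alarm: {Floor2, Moving, Ground}.
No suitable path/successor from Floor1 witnesses the formula.
Floor1 ∉ Sat(EF EG ¬alarm).

Violated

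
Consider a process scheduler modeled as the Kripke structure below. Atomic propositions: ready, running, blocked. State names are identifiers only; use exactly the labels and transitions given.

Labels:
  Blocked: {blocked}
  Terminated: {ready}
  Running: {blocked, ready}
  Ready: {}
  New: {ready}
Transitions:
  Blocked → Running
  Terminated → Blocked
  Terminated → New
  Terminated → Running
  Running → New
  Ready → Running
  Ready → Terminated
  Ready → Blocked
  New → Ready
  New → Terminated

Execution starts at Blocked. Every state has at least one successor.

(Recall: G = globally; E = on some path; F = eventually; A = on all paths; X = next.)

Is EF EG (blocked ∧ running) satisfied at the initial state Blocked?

No

States satisfying EG (blocked ∧ running): ∅.
States satisfying EF EG (blocked ∧ running): ∅.
No suitable path/successor from Blocked witnesses the formula.
Blocked ∉ Sat(EF EG (blocked ∧ running)).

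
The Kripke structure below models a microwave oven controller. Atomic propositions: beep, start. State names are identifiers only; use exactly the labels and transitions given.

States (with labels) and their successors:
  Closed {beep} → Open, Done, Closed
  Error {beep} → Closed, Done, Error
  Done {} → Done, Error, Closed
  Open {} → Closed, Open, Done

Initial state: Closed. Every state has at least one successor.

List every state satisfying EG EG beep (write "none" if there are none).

States satisfying EG beep: {Closed, Error}.
States satisfying EG EG beep: {Closed, Error}.

{Closed, Error}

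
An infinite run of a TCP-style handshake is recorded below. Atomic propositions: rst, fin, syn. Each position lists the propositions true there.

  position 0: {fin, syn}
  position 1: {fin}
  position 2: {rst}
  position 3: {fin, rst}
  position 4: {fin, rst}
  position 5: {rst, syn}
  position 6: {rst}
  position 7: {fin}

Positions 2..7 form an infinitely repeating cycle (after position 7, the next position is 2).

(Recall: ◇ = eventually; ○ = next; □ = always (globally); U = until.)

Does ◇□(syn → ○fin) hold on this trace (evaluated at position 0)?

□(syn → ○fin) is false at every position 0..7, so it never becomes true and ◇□(syn → ○fin) fails.

No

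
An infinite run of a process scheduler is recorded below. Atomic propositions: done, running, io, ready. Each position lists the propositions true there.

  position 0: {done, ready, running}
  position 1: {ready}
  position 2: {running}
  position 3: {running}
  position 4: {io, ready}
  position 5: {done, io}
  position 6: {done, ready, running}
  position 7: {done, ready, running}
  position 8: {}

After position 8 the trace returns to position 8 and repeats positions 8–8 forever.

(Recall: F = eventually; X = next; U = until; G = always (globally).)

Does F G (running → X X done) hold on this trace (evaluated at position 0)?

G (running → X X done) holds at position 8, which is reachable from 0, so F G (running → X X done) holds.

Holds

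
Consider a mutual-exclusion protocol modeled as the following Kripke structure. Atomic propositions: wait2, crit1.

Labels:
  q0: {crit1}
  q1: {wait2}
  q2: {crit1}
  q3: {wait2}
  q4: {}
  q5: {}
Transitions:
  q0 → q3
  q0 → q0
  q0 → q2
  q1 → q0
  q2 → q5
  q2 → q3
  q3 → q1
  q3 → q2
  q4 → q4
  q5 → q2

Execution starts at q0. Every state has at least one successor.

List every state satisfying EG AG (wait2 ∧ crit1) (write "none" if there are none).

States satisfying AG (wait2 ∧ crit1): ∅.
States satisfying EG AG (wait2 ∧ crit1): ∅.

none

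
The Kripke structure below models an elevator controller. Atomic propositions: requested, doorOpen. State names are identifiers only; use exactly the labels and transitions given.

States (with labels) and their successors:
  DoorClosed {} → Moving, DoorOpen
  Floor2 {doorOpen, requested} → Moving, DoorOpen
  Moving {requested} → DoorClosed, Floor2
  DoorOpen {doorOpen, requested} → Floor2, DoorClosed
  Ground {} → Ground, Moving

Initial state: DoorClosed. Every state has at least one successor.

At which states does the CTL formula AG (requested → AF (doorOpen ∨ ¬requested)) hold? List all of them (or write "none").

{DoorClosed, Floor2, Moving, DoorOpen, Ground}

States satisfying requested → AF (doorOpen ∨ ¬requested): {DoorClosed, Floor2, Moving, DoorOpen, Ground}.
States satisfying AG (requested → AF (doorOpen ∨ ¬requested)): {DoorClosed, Floor2, Moving, DoorOpen, Ground}.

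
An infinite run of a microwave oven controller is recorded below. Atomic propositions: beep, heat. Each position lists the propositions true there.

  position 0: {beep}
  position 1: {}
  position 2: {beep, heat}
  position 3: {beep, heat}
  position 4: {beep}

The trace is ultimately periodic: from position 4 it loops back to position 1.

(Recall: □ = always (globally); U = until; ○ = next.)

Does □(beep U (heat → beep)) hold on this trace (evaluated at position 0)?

beep U (heat → beep) holds at every position 0..4, and those are all positions ever visited, so □(beep U (heat → beep)) holds.

Holds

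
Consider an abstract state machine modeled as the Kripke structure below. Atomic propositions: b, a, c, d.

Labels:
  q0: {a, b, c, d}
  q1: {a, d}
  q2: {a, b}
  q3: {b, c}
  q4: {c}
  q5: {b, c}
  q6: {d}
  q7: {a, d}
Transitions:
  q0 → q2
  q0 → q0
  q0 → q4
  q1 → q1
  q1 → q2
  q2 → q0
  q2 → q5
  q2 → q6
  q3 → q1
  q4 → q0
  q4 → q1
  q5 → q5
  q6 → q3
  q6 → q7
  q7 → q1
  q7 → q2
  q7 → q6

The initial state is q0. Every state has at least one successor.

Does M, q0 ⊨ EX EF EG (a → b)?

Yes

States satisfying EF EG (a → b): {q0, q1, q2, q3, q4, q5, q6, q7}.
States satisfying EX EF EG (a → b): {q0, q1, q2, q3, q4, q5, q6, q7}.
q0 ∈ Sat(EX EF EG (a → b)).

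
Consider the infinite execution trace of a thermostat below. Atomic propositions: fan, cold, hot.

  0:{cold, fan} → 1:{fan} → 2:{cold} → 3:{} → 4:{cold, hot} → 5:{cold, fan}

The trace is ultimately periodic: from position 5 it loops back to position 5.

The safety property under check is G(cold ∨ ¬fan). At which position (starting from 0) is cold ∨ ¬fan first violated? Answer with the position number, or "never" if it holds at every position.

1

Check cold ∨ ¬fan at each position in order: 0 ✓.
At position 1 the labels are {fan}, so cold ∨ ¬fan is false there. This is the first violation.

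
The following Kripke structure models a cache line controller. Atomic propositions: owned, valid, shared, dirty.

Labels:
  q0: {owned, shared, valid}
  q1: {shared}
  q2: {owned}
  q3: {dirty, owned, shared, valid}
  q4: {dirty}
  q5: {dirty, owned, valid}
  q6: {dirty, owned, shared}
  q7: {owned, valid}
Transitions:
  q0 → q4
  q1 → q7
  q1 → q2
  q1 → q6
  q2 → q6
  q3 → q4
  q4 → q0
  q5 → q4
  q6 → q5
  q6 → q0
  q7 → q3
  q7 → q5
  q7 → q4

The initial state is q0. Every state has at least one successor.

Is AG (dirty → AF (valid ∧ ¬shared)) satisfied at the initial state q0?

States satisfying dirty → AF (valid ∧ ¬shared): {q0, q1, q2, q5, q7}.
States satisfying AG (dirty → AF (valid ∧ ¬shared)): ∅.
q4 is reachable from q0 and violates dirty → AF (valid ∧ ¬shared), so AG fails at q0.
q0 ∉ Sat(AG (dirty → AF (valid ∧ ¬shared))).

No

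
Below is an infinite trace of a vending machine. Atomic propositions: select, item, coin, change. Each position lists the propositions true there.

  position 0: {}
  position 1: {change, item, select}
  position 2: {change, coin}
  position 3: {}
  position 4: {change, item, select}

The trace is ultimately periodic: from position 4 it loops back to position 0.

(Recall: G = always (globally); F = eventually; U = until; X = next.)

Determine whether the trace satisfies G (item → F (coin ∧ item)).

item → F (coin ∧ item) must hold at every position from 0 onward. It fails at position 1, so G (item → F (coin ∧ item)) is false.
Positions where item holds: 1, 4.
Check F (coin ∧ item) at each: 1→fails, 4→fails.

Does not hold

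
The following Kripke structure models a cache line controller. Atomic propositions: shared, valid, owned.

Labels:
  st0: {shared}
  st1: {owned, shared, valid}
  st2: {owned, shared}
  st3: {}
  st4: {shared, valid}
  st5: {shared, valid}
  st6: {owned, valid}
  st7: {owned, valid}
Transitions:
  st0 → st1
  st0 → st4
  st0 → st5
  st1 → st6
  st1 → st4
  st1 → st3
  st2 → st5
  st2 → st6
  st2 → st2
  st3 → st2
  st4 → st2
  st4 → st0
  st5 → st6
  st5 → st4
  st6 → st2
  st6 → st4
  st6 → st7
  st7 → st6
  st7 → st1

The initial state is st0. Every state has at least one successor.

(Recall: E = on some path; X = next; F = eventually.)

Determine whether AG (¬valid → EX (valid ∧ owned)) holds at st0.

Does not hold

States satisfying ¬valid → EX (valid ∧ owned): {st0, st1, st2, st4, st5, st6, st7}.
States satisfying AG (¬valid → EX (valid ∧ owned)): ∅.
st3 is reachable from st0 and violates ¬valid → EX (valid ∧ owned), so AG fails at st0.
st0 ∉ Sat(AG (¬valid → EX (valid ∧ owned))).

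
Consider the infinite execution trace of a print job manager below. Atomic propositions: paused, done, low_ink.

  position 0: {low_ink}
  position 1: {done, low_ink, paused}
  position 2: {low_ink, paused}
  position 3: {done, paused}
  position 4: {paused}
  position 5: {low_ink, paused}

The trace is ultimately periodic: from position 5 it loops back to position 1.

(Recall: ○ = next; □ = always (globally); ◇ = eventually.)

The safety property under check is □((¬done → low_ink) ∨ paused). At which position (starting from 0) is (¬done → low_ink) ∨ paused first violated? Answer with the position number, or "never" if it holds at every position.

never

(¬done → low_ink) ∨ paused holds at every position 0..5, and those are all the positions the trace ever visits, so the invariant □((¬done → low_ink) ∨ paused) is never violated.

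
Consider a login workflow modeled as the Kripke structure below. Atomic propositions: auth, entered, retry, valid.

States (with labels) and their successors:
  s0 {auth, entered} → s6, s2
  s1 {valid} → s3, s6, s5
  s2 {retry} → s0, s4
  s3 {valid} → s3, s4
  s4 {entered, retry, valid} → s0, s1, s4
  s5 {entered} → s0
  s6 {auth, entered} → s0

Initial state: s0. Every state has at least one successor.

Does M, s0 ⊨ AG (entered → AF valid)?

States satisfying entered → AF valid: {s1, s2, s3, s4}.
States satisfying AG (entered → AF valid): ∅.
s0 is reachable from s0 and violates entered → AF valid, so AG fails at s0.
s0 ∉ Sat(AG (entered → AF valid)).

Does not hold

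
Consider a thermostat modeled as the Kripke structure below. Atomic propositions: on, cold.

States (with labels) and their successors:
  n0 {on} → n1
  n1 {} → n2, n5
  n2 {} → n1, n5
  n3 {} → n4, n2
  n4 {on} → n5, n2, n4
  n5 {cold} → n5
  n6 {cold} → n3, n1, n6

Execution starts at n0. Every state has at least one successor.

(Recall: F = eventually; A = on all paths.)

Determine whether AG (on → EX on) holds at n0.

States satisfying on → EX on: {n1, n2, n3, n4, n5, n6}.
States satisfying AG (on → EX on): {n1, n2, n3, n4, n5, n6}.
n0 is reachable from n0 and violates on → EX on, so AG fails at n0.
n0 ∉ Sat(AG (on → EX on)).

Violated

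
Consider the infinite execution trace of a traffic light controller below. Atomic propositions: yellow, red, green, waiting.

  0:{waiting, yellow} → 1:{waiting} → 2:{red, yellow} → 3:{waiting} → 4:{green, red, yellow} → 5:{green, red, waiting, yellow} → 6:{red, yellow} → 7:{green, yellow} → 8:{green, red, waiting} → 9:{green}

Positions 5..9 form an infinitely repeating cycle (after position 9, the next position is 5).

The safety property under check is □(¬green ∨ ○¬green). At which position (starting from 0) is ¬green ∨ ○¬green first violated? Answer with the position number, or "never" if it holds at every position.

4

Check ¬green ∨ ○¬green at each position in order: 0 ✓, 1 ✓, 2 ✓, 3 ✓.
At position 4 the labels are {green, red, yellow} and the next position 5 has {green, red, waiting, yellow}, so ¬green ∨ ○¬green is false there. This is the first violation.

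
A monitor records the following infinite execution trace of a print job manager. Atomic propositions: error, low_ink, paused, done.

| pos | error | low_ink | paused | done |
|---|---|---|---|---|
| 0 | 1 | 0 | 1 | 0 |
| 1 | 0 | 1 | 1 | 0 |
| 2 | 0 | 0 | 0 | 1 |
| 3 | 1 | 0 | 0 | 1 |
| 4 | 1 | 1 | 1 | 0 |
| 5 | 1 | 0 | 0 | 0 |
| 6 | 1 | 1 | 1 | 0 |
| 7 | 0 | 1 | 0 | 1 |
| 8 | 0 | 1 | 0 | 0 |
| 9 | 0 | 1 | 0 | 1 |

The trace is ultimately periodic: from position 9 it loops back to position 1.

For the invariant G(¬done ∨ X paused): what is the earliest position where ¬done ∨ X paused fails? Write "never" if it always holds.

2

Check ¬done ∨ X paused at each position in order: 0 ✓, 1 ✓.
At position 2 the labels are {done} and the next position 3 has {done, error}, so ¬done ∨ X paused is false there. This is the first violation.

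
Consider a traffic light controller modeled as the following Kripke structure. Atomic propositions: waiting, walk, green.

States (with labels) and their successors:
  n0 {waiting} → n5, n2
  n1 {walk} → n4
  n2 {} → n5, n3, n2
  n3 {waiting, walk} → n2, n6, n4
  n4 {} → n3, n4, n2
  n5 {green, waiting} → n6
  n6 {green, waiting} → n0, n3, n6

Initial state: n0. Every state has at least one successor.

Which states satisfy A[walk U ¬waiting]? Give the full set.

States satisfying walk: {n1, n3}.
States satisfying ¬waiting: {n1, n2, n4}.
States satisfying A[walk U ¬waiting]: {n1, n2, n4}.

{n1, n2, n4}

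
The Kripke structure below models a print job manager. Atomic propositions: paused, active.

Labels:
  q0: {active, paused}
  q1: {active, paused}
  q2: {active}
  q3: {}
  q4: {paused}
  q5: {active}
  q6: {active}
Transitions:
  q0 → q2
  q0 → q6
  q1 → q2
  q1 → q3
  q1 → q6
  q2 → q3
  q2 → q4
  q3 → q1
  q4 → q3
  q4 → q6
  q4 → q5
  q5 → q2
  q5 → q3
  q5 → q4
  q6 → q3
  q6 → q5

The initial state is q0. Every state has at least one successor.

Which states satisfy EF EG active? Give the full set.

States satisfying EG active: ∅.
States satisfying EF EG active: ∅.

none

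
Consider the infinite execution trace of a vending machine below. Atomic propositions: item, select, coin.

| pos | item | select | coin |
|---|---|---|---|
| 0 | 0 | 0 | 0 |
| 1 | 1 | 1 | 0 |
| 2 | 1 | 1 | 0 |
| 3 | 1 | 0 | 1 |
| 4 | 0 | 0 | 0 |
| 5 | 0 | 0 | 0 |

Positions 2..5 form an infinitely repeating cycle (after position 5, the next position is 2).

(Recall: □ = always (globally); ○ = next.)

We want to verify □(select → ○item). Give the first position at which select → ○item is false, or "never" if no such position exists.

never

select → ○item holds at every position 0..5, and those are all the positions the trace ever visits, so the invariant □(select → ○item) is never violated.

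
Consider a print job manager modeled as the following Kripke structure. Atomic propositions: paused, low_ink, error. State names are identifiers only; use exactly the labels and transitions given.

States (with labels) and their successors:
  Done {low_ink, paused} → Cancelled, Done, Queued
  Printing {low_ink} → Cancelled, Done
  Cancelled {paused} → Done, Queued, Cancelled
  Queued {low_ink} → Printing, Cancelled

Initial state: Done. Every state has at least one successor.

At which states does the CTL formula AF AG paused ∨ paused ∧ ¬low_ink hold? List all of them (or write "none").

States satisfying AG paused: ∅.
States satisfying AF AG paused: ∅.
States satisfying ¬low_ink: {Cancelled}.
States satisfying paused ∧ ¬low_ink: {Cancelled}.
States satisfying AF AG paused ∨ paused ∧ ¬low_ink: {Cancelled}.

{Cancelled}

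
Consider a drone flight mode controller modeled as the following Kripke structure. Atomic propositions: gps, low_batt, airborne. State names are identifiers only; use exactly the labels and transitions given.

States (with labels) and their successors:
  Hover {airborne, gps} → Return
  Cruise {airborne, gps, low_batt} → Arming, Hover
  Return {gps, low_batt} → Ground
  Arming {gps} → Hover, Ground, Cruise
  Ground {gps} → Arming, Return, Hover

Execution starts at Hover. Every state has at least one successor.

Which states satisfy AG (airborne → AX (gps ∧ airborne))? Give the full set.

none

States satisfying airborne → AX (gps ∧ airborne): {Return, Arming, Ground}.
States satisfying AG (airborne → AX (gps ∧ airborne)): ∅.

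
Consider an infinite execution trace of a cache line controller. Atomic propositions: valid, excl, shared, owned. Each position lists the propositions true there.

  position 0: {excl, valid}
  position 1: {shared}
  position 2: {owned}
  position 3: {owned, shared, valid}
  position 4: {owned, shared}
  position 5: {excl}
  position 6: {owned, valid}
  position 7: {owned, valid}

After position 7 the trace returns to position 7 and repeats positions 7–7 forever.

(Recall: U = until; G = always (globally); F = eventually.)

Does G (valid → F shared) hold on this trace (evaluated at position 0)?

valid → F shared must hold at every position from 0 onward. It fails at position 6, so G (valid → F shared) is false.
Positions where valid holds: 0, 3, 6, 7.
Check F shared at each: 0→ok, 3→ok, 6→fails, 7→fails.

No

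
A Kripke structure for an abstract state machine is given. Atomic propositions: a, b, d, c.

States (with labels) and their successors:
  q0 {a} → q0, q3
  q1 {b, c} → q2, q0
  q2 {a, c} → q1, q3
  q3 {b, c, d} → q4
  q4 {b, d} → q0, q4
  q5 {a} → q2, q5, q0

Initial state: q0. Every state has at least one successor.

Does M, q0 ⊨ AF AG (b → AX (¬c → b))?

Violated

States satisfying AG (b → AX (¬c → b)): ∅.
States satisfying AF AG (b → AX (¬c → b)): ∅.
There is a path from q0 along which AG (b → AX (¬c → b)) never holds.
q0 ∉ Sat(AF AG (b → AX (¬c → b))).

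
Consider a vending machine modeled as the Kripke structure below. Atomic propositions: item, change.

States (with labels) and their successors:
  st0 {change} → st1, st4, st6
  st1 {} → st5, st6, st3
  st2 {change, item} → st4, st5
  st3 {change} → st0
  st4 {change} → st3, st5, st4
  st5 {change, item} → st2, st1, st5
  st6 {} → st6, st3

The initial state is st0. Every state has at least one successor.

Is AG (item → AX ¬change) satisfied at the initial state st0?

States satisfying item → AX ¬change: {st0, st1, st3, st4, st6}.
States satisfying AG (item → AX ¬change): ∅.
st2 is reachable from st0 and violates item → AX ¬change, so AG fails at st0.
st0 ∉ Sat(AG (item → AX ¬change)).

Does not hold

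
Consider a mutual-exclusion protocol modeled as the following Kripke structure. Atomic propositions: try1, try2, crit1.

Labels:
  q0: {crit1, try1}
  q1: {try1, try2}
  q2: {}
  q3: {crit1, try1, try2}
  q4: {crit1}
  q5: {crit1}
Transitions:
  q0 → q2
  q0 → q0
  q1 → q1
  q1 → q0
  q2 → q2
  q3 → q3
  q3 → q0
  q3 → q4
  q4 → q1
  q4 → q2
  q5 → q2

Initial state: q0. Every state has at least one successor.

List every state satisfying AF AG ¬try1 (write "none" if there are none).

{q2, q5}

States satisfying AG ¬try1: {q2, q5}.
States satisfying AF AG ¬try1: {q2, q5}.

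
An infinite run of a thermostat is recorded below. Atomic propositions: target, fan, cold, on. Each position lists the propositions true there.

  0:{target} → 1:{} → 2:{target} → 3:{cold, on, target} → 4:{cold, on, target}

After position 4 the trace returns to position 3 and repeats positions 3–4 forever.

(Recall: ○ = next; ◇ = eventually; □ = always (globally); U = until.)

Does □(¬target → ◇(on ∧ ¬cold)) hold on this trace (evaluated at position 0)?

¬target → ◇(on ∧ ¬cold) must hold at every position from 0 onward. It fails at position 1, so □(¬target → ◇(on ∧ ¬cold)) is false.
Positions where ¬target holds: 1.
Check ◇(on ∧ ¬cold) at each: 1→fails.

No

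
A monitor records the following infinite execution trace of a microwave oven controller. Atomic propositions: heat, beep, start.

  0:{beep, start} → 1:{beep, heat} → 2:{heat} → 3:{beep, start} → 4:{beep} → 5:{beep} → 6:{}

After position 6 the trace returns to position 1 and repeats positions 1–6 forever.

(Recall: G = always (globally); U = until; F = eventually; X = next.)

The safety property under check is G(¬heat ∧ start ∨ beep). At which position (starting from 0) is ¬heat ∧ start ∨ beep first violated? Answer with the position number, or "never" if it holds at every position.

2

Check ¬heat ∧ start ∨ beep at each position in order: 0 ✓, 1 ✓.
At position 2 the labels are {heat}, so ¬heat ∧ start ∨ beep is false there. This is the first violation.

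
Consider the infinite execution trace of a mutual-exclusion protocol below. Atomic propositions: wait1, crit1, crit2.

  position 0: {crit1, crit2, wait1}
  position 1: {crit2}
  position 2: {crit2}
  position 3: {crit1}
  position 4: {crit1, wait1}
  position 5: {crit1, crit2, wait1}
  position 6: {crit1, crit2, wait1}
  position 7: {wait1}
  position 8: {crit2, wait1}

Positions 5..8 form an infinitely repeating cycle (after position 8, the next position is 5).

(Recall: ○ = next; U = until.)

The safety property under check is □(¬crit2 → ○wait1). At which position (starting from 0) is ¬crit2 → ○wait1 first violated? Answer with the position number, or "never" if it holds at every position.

never

¬crit2 → ○wait1 holds at every position 0..8, and those are all the positions the trace ever visits, so the invariant □(¬crit2 → ○wait1) is never violated.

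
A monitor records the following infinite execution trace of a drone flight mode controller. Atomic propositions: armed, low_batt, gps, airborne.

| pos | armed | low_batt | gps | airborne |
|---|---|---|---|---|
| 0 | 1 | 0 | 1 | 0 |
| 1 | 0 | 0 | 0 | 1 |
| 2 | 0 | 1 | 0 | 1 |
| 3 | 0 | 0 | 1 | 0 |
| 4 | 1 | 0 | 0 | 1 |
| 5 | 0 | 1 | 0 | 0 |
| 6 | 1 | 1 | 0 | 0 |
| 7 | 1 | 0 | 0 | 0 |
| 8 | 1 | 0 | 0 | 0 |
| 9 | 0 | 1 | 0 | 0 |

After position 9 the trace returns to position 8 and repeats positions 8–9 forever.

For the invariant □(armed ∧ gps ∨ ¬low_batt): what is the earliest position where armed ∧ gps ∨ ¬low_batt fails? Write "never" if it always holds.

2

Check armed ∧ gps ∨ ¬low_batt at each position in order: 0 ✓, 1 ✓.
At position 2 the labels are {airborne, low_batt}, so armed ∧ gps ∨ ¬low_batt is false there. This is the first violation.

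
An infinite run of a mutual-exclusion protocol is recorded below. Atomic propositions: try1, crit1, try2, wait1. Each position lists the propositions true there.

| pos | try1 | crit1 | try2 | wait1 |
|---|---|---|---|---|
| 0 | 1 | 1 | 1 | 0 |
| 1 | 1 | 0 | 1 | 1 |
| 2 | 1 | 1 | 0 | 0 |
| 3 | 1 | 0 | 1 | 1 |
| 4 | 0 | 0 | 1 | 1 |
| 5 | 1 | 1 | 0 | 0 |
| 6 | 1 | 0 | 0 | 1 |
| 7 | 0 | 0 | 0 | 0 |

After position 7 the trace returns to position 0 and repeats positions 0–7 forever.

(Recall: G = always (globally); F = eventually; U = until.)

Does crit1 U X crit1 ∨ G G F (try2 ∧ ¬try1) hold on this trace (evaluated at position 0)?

Yes

Walking from position 0: X crit1 first holds at position 1, and crit1 holds at every earlier position along the way, so crit1 U X crit1 holds.
G F (try2 ∧ ¬try1) holds at every position 0..7, and those are all positions ever visited, so G G F (try2 ∧ ¬try1) holds.
At position 0: crit1 U X crit1 is true; G G F (try2 ∧ ¬try1) is true; so crit1 U X crit1 ∨ G G F (try2 ∧ ¬try1) is true.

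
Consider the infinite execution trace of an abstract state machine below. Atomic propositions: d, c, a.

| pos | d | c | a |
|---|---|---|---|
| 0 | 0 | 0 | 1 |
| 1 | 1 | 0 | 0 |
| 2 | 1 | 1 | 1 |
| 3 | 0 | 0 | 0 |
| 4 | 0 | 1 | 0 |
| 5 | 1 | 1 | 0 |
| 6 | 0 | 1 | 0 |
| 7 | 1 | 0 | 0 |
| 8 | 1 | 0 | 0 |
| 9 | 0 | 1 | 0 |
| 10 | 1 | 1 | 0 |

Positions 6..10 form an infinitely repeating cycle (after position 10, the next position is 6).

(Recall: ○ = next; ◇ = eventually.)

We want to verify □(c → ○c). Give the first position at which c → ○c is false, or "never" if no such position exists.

2

Check c → ○c at each position in order: 0 ✓, 1 ✓.
At position 2 the labels are {a, c, d} and the next position 3 has {}, so c → ○c is false there. This is the first violation.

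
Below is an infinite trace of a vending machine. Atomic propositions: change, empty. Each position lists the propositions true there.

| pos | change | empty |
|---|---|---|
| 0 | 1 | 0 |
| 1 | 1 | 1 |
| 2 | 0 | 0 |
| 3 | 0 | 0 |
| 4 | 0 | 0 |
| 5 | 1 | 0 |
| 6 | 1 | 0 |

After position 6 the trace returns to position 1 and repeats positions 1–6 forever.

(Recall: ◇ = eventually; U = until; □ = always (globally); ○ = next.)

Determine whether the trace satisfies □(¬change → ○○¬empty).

Yes

¬change → ○○¬empty holds at every position 0..6, and those are all positions ever visited, so □(¬change → ○○¬empty) holds.
Positions where ¬change holds: 2, 3, 4.
Check ○○¬empty at each: 2→ok, 3→ok, 4→ok.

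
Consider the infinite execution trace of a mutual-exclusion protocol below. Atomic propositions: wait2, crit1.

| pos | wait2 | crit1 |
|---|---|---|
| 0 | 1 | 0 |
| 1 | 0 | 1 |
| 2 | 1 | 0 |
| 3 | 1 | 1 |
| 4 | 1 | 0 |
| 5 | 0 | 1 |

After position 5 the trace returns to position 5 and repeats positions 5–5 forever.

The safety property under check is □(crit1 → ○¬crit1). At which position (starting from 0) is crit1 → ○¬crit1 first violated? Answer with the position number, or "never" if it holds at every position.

Check crit1 → ○¬crit1 at each position in order: 0 ✓, 1 ✓, 2 ✓, 3 ✓, 4 ✓.
At position 5 the labels are {crit1} and the next position 5 has {crit1}, so crit1 → ○¬crit1 is false there. This is the first violation.

5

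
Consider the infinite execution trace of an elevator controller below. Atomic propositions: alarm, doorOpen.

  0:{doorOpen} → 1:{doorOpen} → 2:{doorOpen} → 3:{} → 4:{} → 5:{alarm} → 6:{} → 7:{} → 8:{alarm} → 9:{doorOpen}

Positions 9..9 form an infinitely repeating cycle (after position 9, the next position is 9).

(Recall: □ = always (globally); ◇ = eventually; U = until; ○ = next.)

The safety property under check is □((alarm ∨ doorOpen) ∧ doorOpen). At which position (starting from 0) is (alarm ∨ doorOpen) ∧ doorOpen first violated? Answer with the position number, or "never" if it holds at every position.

3

Check (alarm ∨ doorOpen) ∧ doorOpen at each position in order: 0 ✓, 1 ✓, 2 ✓.
At position 3 the labels are {}, so (alarm ∨ doorOpen) ∧ doorOpen is false there. This is the first violation.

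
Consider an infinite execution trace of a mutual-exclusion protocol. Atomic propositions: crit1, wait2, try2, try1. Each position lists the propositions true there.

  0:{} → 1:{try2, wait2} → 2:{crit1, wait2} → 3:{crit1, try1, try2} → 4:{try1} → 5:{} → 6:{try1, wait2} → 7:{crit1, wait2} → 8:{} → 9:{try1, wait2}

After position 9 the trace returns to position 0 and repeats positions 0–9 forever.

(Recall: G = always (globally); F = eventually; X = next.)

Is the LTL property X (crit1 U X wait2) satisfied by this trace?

The position after 0 is 1; crit1 U X wait2 is true there.

Yes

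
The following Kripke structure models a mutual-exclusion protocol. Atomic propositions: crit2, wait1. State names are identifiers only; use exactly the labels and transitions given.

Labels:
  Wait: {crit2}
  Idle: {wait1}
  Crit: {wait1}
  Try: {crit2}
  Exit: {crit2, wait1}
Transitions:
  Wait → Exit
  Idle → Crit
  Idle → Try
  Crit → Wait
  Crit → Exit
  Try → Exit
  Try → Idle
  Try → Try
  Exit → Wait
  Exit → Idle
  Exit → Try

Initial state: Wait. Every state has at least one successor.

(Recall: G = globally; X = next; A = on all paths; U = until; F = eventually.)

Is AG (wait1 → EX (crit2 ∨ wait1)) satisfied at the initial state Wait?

States satisfying wait1 → EX (crit2 ∨ wait1): {Wait, Idle, Crit, Try, Exit}.
States satisfying AG (wait1 → EX (crit2 ∨ wait1)): {Wait, Idle, Crit, Try, Exit}.
Every state reachable from Wait satisfies wait1 → EX (crit2 ∨ wait1).
Wait ∈ Sat(AG (wait1 → EX (crit2 ∨ wait1))).

Holds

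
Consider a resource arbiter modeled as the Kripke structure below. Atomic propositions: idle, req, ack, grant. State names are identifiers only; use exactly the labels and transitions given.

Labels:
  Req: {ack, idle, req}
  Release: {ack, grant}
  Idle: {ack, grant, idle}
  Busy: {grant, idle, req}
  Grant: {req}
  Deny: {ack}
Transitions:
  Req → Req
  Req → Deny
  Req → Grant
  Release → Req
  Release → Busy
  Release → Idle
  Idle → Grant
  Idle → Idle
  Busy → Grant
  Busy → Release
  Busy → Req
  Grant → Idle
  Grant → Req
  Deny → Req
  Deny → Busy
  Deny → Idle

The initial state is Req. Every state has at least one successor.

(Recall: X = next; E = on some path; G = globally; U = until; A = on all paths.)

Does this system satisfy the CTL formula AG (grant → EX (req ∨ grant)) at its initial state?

States satisfying grant → EX (req ∨ grant): {Req, Release, Idle, Busy, Grant, Deny}.
States satisfying AG (grant → EX (req ∨ grant)): {Req, Release, Idle, Busy, Grant, Deny}.
Every state reachable from Req satisfies grant → EX (req ∨ grant).
Req ∈ Sat(AG (grant → EX (req ∨ grant))).

Holds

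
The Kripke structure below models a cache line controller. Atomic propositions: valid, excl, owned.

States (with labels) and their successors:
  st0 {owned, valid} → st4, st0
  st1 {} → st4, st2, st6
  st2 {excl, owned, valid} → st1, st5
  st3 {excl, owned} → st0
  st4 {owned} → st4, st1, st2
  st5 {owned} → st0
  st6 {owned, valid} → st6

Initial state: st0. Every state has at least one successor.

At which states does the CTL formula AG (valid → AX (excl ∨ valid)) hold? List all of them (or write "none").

{st6}

States satisfying valid → AX (excl ∨ valid): {st1, st3, st4, st5, st6}.
States satisfying AG (valid → AX (excl ∨ valid)): {st6}.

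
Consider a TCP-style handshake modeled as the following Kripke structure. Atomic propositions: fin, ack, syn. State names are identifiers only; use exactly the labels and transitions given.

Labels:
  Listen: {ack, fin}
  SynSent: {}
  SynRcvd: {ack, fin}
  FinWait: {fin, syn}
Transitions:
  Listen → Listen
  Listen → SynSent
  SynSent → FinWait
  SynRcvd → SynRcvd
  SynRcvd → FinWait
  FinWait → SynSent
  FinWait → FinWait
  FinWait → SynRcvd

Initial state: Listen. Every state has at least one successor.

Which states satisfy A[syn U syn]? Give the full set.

States satisfying syn: {FinWait}.
States satisfying A[syn U syn]: {FinWait}.

{FinWait}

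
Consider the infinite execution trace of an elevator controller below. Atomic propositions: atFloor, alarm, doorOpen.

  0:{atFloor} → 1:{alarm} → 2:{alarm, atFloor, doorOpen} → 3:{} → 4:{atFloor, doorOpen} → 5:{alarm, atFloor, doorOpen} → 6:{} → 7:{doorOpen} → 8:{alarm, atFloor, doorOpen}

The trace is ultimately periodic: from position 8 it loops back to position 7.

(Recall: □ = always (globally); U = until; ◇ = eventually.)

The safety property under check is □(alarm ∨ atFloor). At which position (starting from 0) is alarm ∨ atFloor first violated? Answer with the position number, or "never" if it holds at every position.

3

Check alarm ∨ atFloor at each position in order: 0 ✓, 1 ✓, 2 ✓.
At position 3 the labels are {}, so alarm ∨ atFloor is false there. This is the first violation.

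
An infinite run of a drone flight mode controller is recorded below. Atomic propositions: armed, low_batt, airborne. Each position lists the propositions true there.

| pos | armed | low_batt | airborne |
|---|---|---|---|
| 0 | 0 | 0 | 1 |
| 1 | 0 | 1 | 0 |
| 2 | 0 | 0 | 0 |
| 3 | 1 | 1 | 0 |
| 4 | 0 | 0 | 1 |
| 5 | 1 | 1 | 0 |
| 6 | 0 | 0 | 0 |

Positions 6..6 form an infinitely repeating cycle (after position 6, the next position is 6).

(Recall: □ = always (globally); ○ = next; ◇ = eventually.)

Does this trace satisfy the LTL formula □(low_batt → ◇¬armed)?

Holds

low_batt → ◇¬armed holds at every position 0..6, and those are all positions ever visited, so □(low_batt → ◇¬armed) holds.
Positions where low_batt holds: 1, 3, 5.
Check ◇¬armed at each: 1→ok, 3→ok, 5→ok.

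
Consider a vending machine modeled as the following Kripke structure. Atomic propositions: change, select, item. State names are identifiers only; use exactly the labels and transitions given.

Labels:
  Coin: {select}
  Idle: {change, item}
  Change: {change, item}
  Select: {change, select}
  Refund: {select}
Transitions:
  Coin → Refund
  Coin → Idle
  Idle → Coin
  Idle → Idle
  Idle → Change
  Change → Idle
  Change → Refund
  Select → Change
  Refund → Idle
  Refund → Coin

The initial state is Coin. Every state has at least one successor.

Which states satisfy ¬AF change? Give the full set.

{Coin, Refund}

States satisfying change: {Idle, Change, Select}.
States satisfying AF change: {Idle, Change, Select}.
States satisfying ¬AF change: {Coin, Refund}.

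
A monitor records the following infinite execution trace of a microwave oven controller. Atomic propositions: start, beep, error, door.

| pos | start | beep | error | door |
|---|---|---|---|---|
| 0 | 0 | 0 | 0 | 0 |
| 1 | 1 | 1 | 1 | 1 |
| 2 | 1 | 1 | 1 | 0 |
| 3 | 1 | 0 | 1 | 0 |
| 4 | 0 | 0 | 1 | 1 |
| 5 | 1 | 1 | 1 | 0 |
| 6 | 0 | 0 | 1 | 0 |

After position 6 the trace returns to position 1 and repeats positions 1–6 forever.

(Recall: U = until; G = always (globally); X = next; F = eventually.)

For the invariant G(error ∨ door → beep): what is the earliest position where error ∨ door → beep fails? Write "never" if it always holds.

3

Check error ∨ door → beep at each position in order: 0 ✓, 1 ✓, 2 ✓.
At position 3 the labels are {error, start}, so error ∨ door → beep is false there. This is the first violation.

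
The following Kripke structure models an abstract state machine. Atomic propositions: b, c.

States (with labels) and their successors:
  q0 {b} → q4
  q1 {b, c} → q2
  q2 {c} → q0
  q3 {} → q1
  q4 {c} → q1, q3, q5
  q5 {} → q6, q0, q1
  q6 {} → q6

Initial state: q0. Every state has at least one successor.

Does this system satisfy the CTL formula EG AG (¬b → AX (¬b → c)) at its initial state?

States satisfying AG (¬b → AX (¬b → c)): ∅.
States satisfying EG AG (¬b → AX (¬b → c)): ∅.
No suitable path/successor from q0 witnesses the formula.
q0 ∉ Sat(EG AG (¬b → AX (¬b → c))).

Violated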